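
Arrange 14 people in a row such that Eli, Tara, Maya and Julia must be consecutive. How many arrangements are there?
Treat the 4 as one block: (14-4+1)! × 4! = 39916800 × 24 = 958003200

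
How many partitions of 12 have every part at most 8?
Let r_j(i) = number of partitions of i into parts ≤ j, for i = 0..12. r_1(i) = 1 for all i; r_j(i) = r_{j-1}(i) + r_j(i-j). Rows j = 2..8: ≤2: 1 1 2 2 3 3 4 4 5 5 6 6 7; ≤3: 1 1 2 3 4 5 7 8 10 12 14 16 19; ≤4: 1 1 2 3 5 6 9 11 15 18 23 27 34; ≤5: 1 1 2 3 5 7 10 13 18 23 30 37 47; ≤6: 1 1 2 3 5 7 11 14 20 26 35 44 58; ≤7: 1 1 2 3 5 7 11 15 21 28 38 49 65; ≤8: 1 1 2 3 5 7 11 15 22 29 40 52 70. r_8(12) = 70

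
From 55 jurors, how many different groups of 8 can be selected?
C(55,8) = 55!/(8!×47!) = 1217566350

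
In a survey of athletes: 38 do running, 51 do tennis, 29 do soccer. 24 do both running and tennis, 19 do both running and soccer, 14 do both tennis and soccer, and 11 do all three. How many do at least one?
|A∪B∪C| = 38+51+29-24-19-14+11 = 72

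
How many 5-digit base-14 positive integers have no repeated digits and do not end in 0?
Last digit: 13 nonzero choices. First digit: 12 (nonzero, ≠last). Middle 3: P(12,3) = 1320. Total = 205920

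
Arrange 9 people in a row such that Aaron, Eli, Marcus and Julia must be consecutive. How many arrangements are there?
Treat the 4 as one block: (9-4+1)! × 4! = 720 × 24 = 17280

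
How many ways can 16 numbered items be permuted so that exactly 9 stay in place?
Choose the 9 fixed points C(16,9) = 11440, derange the rest: !7 = Σ_{j=0}^{7} (-1)^j·7!/j! = 5040 - 5040 + 2520 - 840 + 210 - 42 + 7 - 1 = 1854. Product = 11440 × 1854 = 21209760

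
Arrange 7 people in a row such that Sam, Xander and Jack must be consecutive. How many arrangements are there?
Treat the 3 as one block: (7-3+1)! × 3! = 120 × 6 = 720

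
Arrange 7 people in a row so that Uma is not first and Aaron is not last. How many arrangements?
By inclusion-exclusion: 7! - 2×(7-1)! + (7-2)! = 5040 - 1440 + 120 = 3720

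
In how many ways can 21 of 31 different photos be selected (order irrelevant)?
C(31,21) = 31!/(21!×10!) = 44352165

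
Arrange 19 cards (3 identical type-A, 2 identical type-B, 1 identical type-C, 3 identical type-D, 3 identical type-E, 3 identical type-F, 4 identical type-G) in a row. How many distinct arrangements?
19! / (3! × 2! × 1! × 3! × 3! × 3! × 4!) = 1955457504000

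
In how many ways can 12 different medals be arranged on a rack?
12! = 479001600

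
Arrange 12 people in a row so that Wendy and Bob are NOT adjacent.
Total - adjacent = 12! - (12-1)!×2 = 479001600 - 79833600 = 399168000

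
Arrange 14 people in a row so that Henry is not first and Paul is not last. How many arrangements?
By inclusion-exclusion: 14! - 2×(14-1)! + (14-2)! = 87178291200 - 12454041600 + 479001600 = 75203251200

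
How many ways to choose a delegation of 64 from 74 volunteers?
C(74,64) = 74!/(64!×10!) = 718406958841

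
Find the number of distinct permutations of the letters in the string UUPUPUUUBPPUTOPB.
16! / (7! × 5! × 1! × 1! × 2!) = 17297280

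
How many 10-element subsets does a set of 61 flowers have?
C(61,10) = 61!/(10!×51!) = 90177170226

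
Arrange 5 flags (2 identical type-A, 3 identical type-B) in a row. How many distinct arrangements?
5! / (2! × 3!) = 10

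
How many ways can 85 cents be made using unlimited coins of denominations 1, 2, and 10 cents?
Coefficient of x^85 in 1/(1-x^1) · 1/(1-x^2) · 1/(1-x^10). Case on j = number of 10-cent coins (j = 0..8); remainder r = 85 - 10j is made from {1,2} in ⌊r/2⌋+1 ways. r = 85, 75, 65, 55, 45, 35, 25, 15, 5 → 43 + 38 + 33 + 28 + 23 + 18 + 13 + 8 + 3 = 207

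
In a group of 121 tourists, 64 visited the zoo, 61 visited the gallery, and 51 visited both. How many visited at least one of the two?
|A∪B| = |A| + |B| - |A∩B| = 64 + 61 - 51 = 74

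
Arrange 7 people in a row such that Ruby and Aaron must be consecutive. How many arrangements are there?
Treat the 2 as one block: (7-2+1)! × 2! = 720 × 2 = 1440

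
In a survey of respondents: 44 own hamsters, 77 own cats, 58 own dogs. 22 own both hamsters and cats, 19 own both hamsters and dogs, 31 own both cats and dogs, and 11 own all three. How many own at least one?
|A∪B∪C| = 44+77+58-22-19-31+11 = 118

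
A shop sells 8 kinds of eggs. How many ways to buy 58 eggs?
C(58+8-1, 8-1) = C(65, 7) = 696190560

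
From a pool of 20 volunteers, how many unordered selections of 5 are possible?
C(20,5) = 20!/(5!×15!) = 15504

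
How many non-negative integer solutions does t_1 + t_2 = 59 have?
C(59+2-1, 2-1) = C(60, 1) = 60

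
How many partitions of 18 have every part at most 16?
Let r_j(i) = number of partitions of i into parts ≤ j, for i = 0..18. r_1(i) = 1 for all i; r_j(i) = r_{j-1}(i) + r_j(i-j). Rows j = 2..16: ≤2: 1 1 2 2 3 3 4 4 5 5 6 6 7 7 8 8 9 9 10; ≤3: 1 1 2 3 4 5 7 8 10 12 14 16 19 21 24 27 30 33 37; ≤4: 1 1 2 3 5 6 9 11 15 18 23 27 34 39 47 54 64 72 84; ≤5: 1 1 2 3 5 7 10 13 18 23 30 37 47 57 70 84 101 119 141; ≤6: 1 1 2 3 5 7 11 14 20 26 35 44 58 71 90 110 136 163 199; ≤7: 1 1 2 3 5 7 11 15 21 28 38 49 65 82 105 131 164 201 248; ≤8: 1 1 2 3 5 7 11 15 22 29 40 52 70 89 116 146 186 230 288; ≤9: 1 1 2 3 5 7 11 15 22 30 41 54 73 94 123 157 201 252 318; ≤10: 1 1 2 3 5 7 11 15 22 30 42 55 75 97 128 164 212 267 340; ≤11: 1 1 2 3 5 7 11 15 22 30 42 56 76 99 131 169 219 278 355; ≤12: 1 1 2 3 5 7 11 15 22 30 42 56 77 100 133 172 224 285 366; ≤13: 1 1 2 3 5 7 11 15 22 30 42 56 77 101 134 174 227 290 373; ≤14: 1 1 2 3 5 7 11 15 22 30 42 56 77 101 135 175 229 293 378; ≤15: 1 1 2 3 5 7 11 15 22 30 42 56 77 101 135 176 230 295 381; ≤16: 1 1 2 3 5 7 11 15 22 30 42 56 77 101 135 176 231 296 383. r_16(18) = 383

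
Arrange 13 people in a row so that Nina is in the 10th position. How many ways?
Fix one position: (13-1)! = 479001600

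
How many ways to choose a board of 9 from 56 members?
C(56,9) = 56!/(9!×47!) = 7575968400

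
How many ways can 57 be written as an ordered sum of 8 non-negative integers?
C(57+8-1, 8-1) = C(64, 7) = 621216192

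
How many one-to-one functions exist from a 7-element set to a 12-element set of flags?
P(12,7) = 12!/(12-7)! = 3991680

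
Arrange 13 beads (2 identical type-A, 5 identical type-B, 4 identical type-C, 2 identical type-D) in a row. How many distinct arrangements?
13! / (2! × 5! × 4! × 2!) = 540540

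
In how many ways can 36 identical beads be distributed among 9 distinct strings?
C(36+9-1, 9-1) = C(44, 8) = 177232627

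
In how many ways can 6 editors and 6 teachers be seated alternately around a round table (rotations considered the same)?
Fix one of the editors: (6-1)! ways for the remaining editors, × 6! ways for the teachers = 120 × 720 = 86400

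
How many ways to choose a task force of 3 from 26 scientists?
C(26,3) = 26!/(3!×23!) = 2600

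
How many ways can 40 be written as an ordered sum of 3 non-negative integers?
C(40+3-1, 3-1) = C(42, 2) = 861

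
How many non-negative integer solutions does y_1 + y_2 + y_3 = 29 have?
C(29+3-1, 3-1) = C(31, 2) = 465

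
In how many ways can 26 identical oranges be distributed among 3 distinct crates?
C(26+3-1, 3-1) = C(28, 2) = 378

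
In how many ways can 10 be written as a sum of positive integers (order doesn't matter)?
Pentagonal recurrence p(n) = p(n-1) + p(n-2) - p(n-5) - p(n-7) + p(n-12) + p(n-15) - ... gives p(0..9) = 1, 1, 2, 3, 5, 7, 11, 15, 22, 30. p(10) = p(9) + p(8) - p(5) - p(3) = 30 + 22 - 7 - 3 = 42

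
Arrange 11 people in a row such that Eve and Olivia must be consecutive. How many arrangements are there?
Treat the 2 as one block: (11-2+1)! × 2! = 3628800 × 2 = 7257600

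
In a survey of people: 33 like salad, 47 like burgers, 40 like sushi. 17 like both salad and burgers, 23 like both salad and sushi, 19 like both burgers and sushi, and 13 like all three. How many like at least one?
|A∪B∪C| = 33+47+40-17-23-19+13 = 74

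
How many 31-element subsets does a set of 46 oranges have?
C(46,31) = 46!/(31!×15!) = 511738760544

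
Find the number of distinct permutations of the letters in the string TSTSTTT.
7! / (5! × 2!) = 21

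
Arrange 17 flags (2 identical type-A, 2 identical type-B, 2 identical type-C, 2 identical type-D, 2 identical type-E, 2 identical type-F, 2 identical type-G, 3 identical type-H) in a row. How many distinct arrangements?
17! / (2! × 2! × 2! × 2! × 2! × 2! × 2! × 3!) = 463134672000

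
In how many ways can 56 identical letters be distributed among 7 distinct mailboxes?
C(56+7-1, 7-1) = C(62, 6) = 61474519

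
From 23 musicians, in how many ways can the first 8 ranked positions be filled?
P(23,8) = 23!/(23-8)! = 19769460480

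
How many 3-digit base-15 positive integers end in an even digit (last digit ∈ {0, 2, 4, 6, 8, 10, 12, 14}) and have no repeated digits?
Last∈{0,2,4,6,8,10,12,14}. Last=0: 182. Last nonzero: 7×13×P(13,1) = 1183. Total = 1365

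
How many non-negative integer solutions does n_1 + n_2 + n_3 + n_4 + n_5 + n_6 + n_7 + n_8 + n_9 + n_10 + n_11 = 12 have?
C(12+11-1, 11-1) = C(22, 10) = 646646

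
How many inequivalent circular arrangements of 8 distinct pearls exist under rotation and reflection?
(8-1)!/2 = 5040/2 = 2520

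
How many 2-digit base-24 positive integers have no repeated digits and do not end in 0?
Last digit: 23 nonzero choices. First digit: 22 (nonzero, ≠last). Middle 0: P(22,0) = 1. Total = 506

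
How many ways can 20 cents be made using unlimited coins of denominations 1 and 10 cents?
Coefficient of x^20 in 1/(1-x^1) · 1/(1-x^10). Use j coins of 10 for j = 0..⌊20/10⌋ = 2, the rest in 1s: 2 + 1 = 3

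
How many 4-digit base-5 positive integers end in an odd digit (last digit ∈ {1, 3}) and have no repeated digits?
Last∈{1,3}. Last=0: 0. Last nonzero: 2×3×P(3,2) = 36. Total = 36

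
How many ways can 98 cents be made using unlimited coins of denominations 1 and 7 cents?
Coefficient of x^98 in 1/(1-x^1) · 1/(1-x^7). Use j coins of 7 for j = 0..⌊98/7⌋ = 14, the rest in 1s: 14 + 1 = 15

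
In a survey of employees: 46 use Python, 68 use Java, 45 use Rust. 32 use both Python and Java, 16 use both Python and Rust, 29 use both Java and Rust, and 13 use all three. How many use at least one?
|A∪B∪C| = 46+68+45-32-16-29+13 = 95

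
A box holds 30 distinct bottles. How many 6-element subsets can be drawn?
C(30,6) = 30!/(6!×24!) = 593775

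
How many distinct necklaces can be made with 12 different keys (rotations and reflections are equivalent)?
(12-1)!/2 = 39916800/2 = 19958400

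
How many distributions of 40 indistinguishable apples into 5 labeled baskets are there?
C(40+5-1, 5-1) = C(44, 4) = 135751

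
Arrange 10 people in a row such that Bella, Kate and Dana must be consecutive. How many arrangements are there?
Treat the 3 as one block: (10-3+1)! × 3! = 40320 × 6 = 241920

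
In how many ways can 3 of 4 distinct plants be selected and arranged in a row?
P(4,3) = 4!/(4-3)! = 24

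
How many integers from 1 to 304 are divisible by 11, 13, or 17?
⌊304/11⌋+⌊304/13⌋+⌊304/17⌋ - ⌊304/143⌋-⌊304/187⌋-⌊304/221⌋ + ⌊304/2431⌋ = 27+23+17 - 2-1-1 + 0 = 63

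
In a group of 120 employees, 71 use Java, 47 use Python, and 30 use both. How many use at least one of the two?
|A∪B| = |A| + |B| - |A∩B| = 71 + 47 - 30 = 88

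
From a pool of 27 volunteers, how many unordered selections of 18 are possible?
C(27,18) = 27!/(18!×9!) = 4686825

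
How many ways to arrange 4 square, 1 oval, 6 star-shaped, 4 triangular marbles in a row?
15! / (4! × 1! × 6! × 4!) = 3153150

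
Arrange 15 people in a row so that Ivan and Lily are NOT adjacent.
Total - adjacent = 15! - (15-1)!×2 = 1307674368000 - 174356582400 = 1133317785600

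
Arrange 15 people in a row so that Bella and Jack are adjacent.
Treat as block: (15-1)! × 2! = 87178291200 × 2 = 174356582400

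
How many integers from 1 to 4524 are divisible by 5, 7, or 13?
⌊4524/5⌋+⌊4524/7⌋+⌊4524/13⌋ - ⌊4524/35⌋-⌊4524/65⌋-⌊4524/91⌋ + ⌊4524/455⌋ = 904+646+348 - 129-69-49 + 9 = 1660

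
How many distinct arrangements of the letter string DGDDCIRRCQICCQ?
14! / (4! × 2! × 1! × 3! × 2! × 2!) = 75675600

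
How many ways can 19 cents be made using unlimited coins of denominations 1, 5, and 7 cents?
Coefficient of x^19 in 1/(1-x^1) · 1/(1-x^5) · 1/(1-x^7). Case on j = number of 7-cent coins (j = 0..2); remainder r = 19 - 7j is made from {1,5} in ⌊r/5⌋+1 ways. r = 19, 12, 5 → 4 + 3 + 2 = 9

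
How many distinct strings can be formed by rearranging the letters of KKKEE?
5! / (2! × 3!) = 10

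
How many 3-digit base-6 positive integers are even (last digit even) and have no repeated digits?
Last∈{0,2,4}. Last=0: 20. Last nonzero: 2×4×P(4,1) = 32. Total = 52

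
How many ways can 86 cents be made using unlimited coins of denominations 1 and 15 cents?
Coefficient of x^86 in 1/(1-x^1) · 1/(1-x^15). Use j coins of 15 for j = 0..⌊86/15⌋ = 5, the rest in 1s: 5 + 1 = 6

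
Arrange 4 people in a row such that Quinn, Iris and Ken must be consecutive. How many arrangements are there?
Treat the 3 as one block: (4-3+1)! × 3! = 2 × 6 = 12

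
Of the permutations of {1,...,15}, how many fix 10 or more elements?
Exactly j fixed points: C(15,j)·!(15-j); sum over j ≥ 10 (derangement numbers via !m = (m-1)·(!(m-1) + !(m-2)): !0..!5 = 1, 0, 1, 2, 9, 44). Σ_{j=10}^{15} C(15,j)·!(15-j) = C(15,10)·!5 + C(15,11)·!4 + C(15,12)·!3 + C(15,13)·!2 + C(15,14)·!1 + C(15,15)·!0 = 3003·44 + 1365·9 + 455·2 + 105·1 + 15·0 + 1·1 = 145433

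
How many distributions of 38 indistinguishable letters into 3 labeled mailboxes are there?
C(38+3-1, 3-1) = C(40, 2) = 780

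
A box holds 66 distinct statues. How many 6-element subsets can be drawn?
C(66,6) = 66!/(6!×60!) = 90858768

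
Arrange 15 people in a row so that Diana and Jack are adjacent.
Treat as block: (15-1)! × 2! = 87178291200 × 2 = 174356582400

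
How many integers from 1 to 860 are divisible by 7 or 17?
⌊860/7⌋ + ⌊860/17⌋ - ⌊860/119⌋ = 122 + 50 - 7 = 165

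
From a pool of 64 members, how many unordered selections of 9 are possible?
C(64,9) = 64!/(9!×55!) = 27540584512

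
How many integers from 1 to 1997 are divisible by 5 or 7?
⌊1997/5⌋ + ⌊1997/7⌋ - ⌊1997/35⌋ = 399 + 285 - 57 = 627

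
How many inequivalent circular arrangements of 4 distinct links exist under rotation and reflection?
(4-1)!/2 = 6/2 = 3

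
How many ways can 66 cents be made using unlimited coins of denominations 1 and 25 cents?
Coefficient of x^66 in 1/(1-x^1) · 1/(1-x^25). Use j coins of 25 for j = 0..⌊66/25⌋ = 2, the rest in 1s: 2 + 1 = 3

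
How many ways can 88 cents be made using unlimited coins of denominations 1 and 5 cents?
Coefficient of x^88 in 1/(1-x^1) · 1/(1-x^5). Use j coins of 5 for j = 0..⌊88/5⌋ = 17, the rest in 1s: 17 + 1 = 18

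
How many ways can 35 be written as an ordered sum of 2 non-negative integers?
C(35+2-1, 2-1) = C(36, 1) = 36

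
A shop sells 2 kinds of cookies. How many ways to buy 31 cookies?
C(31+2-1, 2-1) = C(32, 1) = 32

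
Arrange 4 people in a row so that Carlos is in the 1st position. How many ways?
Fix one position: (4-1)! = 6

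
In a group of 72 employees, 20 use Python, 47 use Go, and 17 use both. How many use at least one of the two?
|A∪B| = |A| + |B| - |A∩B| = 20 + 47 - 17 = 50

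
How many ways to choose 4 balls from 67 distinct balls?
C(67,4) = 67!/(4!×63!) = 766480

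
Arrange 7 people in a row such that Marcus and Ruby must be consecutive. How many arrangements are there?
Treat the 2 as one block: (7-2+1)! × 2! = 720 × 2 = 1440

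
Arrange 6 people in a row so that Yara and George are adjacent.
Treat as block: (6-1)! × 2! = 120 × 2 = 240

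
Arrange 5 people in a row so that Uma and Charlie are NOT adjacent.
Total - adjacent = 5! - (5-1)!×2 = 120 - 48 = 72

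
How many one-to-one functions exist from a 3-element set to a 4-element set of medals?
P(4,3) = 4!/(4-3)! = 24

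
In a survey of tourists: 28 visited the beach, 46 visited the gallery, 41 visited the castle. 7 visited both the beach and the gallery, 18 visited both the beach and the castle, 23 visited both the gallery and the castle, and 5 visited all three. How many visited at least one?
|A∪B∪C| = 28+46+41-7-18-23+5 = 72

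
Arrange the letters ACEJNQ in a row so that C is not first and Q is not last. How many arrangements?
By inclusion-exclusion: 6! - 2×(6-1)! + (6-2)! = 720 - 240 + 24 = 504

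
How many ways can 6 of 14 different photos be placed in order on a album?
P(14,6) = 14!/(14-6)! = 2162160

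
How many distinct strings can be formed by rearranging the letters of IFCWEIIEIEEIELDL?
16! / (5! × 1! × 2! × 1! × 5! × 1! × 1!) = 726485760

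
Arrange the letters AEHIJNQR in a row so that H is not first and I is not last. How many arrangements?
By inclusion-exclusion: 8! - 2×(8-1)! + (8-2)! = 40320 - 10080 + 720 = 30960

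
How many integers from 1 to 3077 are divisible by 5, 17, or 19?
⌊3077/5⌋+⌊3077/17⌋+⌊3077/19⌋ - ⌊3077/85⌋-⌊3077/95⌋-⌊3077/323⌋ + ⌊3077/1615⌋ = 615+181+161 - 36-32-9 + 1 = 881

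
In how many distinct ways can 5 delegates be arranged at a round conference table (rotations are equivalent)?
Circular: fix one position, arrange the rest. (5-1)! = 24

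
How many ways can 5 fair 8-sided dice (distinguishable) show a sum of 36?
Coefficient of x^36 in (x + x² + ... + x^8)^5. By inclusion-exclusion on dice exceeding 8: Σ_j (-1)^j C(5,j)·C(36-1-8j, 4) = C(5,0)·C(35,4) - C(5,1)·C(27,4) + C(5,2)·C(19,4) - C(5,3)·C(11,4) = 1·52360 - 5·17550 + 10·3876 - 10·330 = 70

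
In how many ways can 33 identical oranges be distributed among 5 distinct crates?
C(33+5-1, 5-1) = C(37, 4) = 66045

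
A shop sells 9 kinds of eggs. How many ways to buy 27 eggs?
C(27+9-1, 9-1) = C(35, 8) = 23535820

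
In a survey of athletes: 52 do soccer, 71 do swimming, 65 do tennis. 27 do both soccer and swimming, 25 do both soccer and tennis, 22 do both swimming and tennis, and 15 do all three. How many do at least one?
|A∪B∪C| = 52+71+65-27-25-22+15 = 129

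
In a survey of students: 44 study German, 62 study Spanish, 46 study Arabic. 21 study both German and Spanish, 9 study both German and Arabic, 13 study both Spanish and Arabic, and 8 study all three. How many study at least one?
|A∪B∪C| = 44+62+46-21-9-13+8 = 117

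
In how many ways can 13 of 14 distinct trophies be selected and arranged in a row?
P(14,13) = 14!/(14-13)! = 87178291200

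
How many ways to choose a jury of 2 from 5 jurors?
C(5,2) = 5!/(2!×3!) = 10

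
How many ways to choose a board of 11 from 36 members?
C(36,11) = 36!/(11!×25!) = 600805296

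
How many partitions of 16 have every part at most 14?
Let r_j(i) = number of partitions of i into parts ≤ j, for i = 0..16. r_1(i) = 1 for all i; r_j(i) = r_{j-1}(i) + r_j(i-j). Rows j = 2..14: ≤2: 1 1 2 2 3 3 4 4 5 5 6 6 7 7 8 8 9; ≤3: 1 1 2 3 4 5 7 8 10 12 14 16 19 21 24 27 30; ≤4: 1 1 2 3 5 6 9 11 15 18 23 27 34 39 47 54 64; ≤5: 1 1 2 3 5 7 10 13 18 23 30 37 47 57 70 84 101; ≤6: 1 1 2 3 5 7 11 14 20 26 35 44 58 71 90 110 136; ≤7: 1 1 2 3 5 7 11 15 21 28 38 49 65 82 105 131 164; ≤8: 1 1 2 3 5 7 11 15 22 29 40 52 70 89 116 146 186; ≤9: 1 1 2 3 5 7 11 15 22 30 41 54 73 94 123 157 201; ≤10: 1 1 2 3 5 7 11 15 22 30 42 55 75 97 128 164 212; ≤11: 1 1 2 3 5 7 11 15 22 30 42 56 76 99 131 169 219; ≤12: 1 1 2 3 5 7 11 15 22 30 42 56 77 100 133 172 224; ≤13: 1 1 2 3 5 7 11 15 22 30 42 56 77 101 134 174 227; ≤14: 1 1 2 3 5 7 11 15 22 30 42 56 77 101 135 175 229. r_14(16) = 229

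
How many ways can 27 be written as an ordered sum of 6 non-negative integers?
C(27+6-1, 6-1) = C(32, 5) = 201376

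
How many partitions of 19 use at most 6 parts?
By conjugation, equals partitions of 19 into parts ≤ 6. Let r_j(i) = number of partitions of i into parts ≤ j, for i = 0..19. r_1(i) = 1 for all i; r_j(i) = r_{j-1}(i) + r_j(i-j). Rows j = 2..6: ≤2: 1 1 2 2 3 3 4 4 5 5 6 6 7 7 8 8 9 9 10 10; ≤3: 1 1 2 3 4 5 7 8 10 12 14 16 19 21 24 27 30 33 37 40; ≤4: 1 1 2 3 5 6 9 11 15 18 23 27 34 39 47 54 64 72 84 94; ≤5: 1 1 2 3 5 7 10 13 18 23 30 37 47 57 70 84 101 119 141 164; ≤6: 1 1 2 3 5 7 11 14 20 26 35 44 58 71 90 110 136 163 199 235. r_6(19) = 235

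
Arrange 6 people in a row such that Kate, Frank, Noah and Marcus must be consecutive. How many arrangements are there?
Treat the 4 as one block: (6-4+1)! × 4! = 6 × 24 = 144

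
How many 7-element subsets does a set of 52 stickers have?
C(52,7) = 52!/(7!×45!) = 133784560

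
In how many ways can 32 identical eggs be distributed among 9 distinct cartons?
C(32+9-1, 9-1) = C(40, 8) = 76904685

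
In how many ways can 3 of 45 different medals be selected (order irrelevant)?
C(45,3) = 45!/(3!×42!) = 14190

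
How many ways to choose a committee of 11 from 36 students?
C(36,11) = 36!/(11!×25!) = 600805296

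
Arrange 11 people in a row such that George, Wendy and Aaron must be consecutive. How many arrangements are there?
Treat the 3 as one block: (11-3+1)! × 3! = 362880 × 6 = 2177280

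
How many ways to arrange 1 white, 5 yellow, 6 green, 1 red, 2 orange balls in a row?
15! / (1! × 5! × 6! × 1! × 2!) = 7567560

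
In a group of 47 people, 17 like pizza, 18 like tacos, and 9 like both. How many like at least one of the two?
|A∪B| = |A| + |B| - |A∩B| = 17 + 18 - 9 = 26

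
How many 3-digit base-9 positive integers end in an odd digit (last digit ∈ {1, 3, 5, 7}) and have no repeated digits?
Last∈{1,3,5,7}. Last=0: 0. Last nonzero: 4×7×P(7,1) = 196. Total = 196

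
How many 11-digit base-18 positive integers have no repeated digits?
First digit: 17 choices (nonzero). Then descending: 17 × 17 × 16 × 15 × 14 × 13 × 12 × 11 × 10 × 9 × 8 = 1199739340800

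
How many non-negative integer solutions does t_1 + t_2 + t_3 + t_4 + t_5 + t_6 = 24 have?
C(24+6-1, 6-1) = C(29, 5) = 118755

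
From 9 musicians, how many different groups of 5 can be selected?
C(9,5) = 9!/(5!×4!) = 126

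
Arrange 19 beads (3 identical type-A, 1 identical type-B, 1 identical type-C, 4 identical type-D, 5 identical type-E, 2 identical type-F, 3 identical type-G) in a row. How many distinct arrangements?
19! / (3! × 1! × 1! × 4! × 5! × 2! × 3!) = 586637251200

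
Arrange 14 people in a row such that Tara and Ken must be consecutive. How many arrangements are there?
Treat the 2 as one block: (14-2+1)! × 2! = 6227020800 × 2 = 12454041600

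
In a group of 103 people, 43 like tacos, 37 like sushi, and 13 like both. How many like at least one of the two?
|A∪B| = |A| + |B| - |A∩B| = 43 + 37 - 13 = 67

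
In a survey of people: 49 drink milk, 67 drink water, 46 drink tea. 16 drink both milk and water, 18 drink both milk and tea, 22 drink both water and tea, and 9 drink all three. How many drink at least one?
|A∪B∪C| = 49+67+46-16-18-22+9 = 115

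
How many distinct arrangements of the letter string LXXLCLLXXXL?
11! / (1! × 5! × 5!) = 2772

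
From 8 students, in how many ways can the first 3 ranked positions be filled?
P(8,3) = 8!/(8-3)! = 336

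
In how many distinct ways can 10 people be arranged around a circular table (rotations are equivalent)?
Circular: fix one position, arrange the rest. (10-1)! = 362880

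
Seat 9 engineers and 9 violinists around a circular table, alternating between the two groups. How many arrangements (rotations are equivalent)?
Fix one of the engineers: (9-1)! ways for the remaining engineers, × 9! ways for the violinists = 40320 × 362880 = 14631321600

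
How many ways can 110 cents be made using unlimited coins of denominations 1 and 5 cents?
Coefficient of x^110 in 1/(1-x^1) · 1/(1-x^5). Use j coins of 5 for j = 0..⌊110/5⌋ = 22, the rest in 1s: 22 + 1 = 23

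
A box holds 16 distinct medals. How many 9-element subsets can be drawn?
C(16,9) = 16!/(9!×7!) = 11440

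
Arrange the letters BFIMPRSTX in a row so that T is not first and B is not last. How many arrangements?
By inclusion-exclusion: 9! - 2×(9-1)! + (9-2)! = 362880 - 80640 + 5040 = 287280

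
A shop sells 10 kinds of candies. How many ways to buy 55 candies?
C(55+10-1, 10-1) = C(64, 9) = 27540584512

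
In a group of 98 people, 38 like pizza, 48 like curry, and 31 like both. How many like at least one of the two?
|A∪B| = |A| + |B| - |A∩B| = 38 + 48 - 31 = 55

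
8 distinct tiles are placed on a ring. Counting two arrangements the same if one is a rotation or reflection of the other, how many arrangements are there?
(8-1)!/2 = 5040/2 = 2520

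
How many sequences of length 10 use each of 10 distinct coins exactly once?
10! = 3628800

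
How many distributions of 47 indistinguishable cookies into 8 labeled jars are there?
C(47+8-1, 8-1) = C(54, 7) = 177100560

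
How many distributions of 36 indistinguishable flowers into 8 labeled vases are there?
C(36+8-1, 8-1) = C(43, 7) = 32224114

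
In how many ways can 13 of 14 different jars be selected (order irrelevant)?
C(14,13) = 14!/(13!×1!) = 14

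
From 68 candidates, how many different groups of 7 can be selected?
C(68,7) = 68!/(7!×61!) = 969443904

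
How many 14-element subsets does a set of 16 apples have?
C(16,14) = 16!/(14!×2!) = 120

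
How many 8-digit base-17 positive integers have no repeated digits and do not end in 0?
Last digit: 16 nonzero choices. First digit: 15 (nonzero, ≠last). Middle 6: P(15,6) = 3603600. Total = 864864000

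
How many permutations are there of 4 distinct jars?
4! = 24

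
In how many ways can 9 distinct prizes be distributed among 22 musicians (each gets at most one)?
P(22,9) = 22!/(22-9)! = 180503769600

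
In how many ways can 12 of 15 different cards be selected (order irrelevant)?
C(15,12) = 15!/(12!×3!) = 455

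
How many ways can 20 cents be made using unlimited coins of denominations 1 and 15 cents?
Coefficient of x^20 in 1/(1-x^1) · 1/(1-x^15). Use j coins of 15 for j = 0..⌊20/15⌋ = 1, the rest in 1s: 1 + 1 = 2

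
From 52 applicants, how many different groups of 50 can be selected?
C(52,50) = 52!/(50!×2!) = 1326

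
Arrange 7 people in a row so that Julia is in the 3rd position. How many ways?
Fix one position: (7-1)! = 720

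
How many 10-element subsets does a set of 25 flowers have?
C(25,10) = 25!/(10!×15!) = 3268760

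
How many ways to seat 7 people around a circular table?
Circular: fix one position, arrange the rest. (7-1)! = 720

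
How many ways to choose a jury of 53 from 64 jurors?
C(64,53) = 64!/(53!×11!) = 743595781824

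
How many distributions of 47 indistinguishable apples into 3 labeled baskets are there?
C(47+3-1, 3-1) = C(49, 2) = 1176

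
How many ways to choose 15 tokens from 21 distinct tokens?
C(21,15) = 21!/(15!×6!) = 54264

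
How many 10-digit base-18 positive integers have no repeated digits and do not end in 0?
Last digit: 17 nonzero choices. First digit: 16 (nonzero, ≠last). Middle 8: P(16,8) = 518918400. Total = 141145804800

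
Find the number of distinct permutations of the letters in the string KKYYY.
5! / (2! × 3!) = 10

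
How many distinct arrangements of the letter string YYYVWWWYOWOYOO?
14! / (5! × 4! × 4! × 1!) = 1261260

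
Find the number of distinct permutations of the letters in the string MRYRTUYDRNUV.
12! / (2! × 1! × 2! × 1! × 1! × 1! × 1! × 3!) = 19958400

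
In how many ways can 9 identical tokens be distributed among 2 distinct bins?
C(9+2-1, 2-1) = C(10, 1) = 10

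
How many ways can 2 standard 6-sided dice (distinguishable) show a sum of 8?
Coefficient of x^8 in (x + x² + ... + x^6)^2. By inclusion-exclusion on dice exceeding 6: Σ_j (-1)^j C(2,j)·C(8-1-6j, 1) = C(2,0)·C(7,1) - C(2,1)·C(1,1) = 1·7 - 2·1 = 5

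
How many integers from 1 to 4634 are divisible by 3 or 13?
⌊4634/3⌋ + ⌊4634/13⌋ - ⌊4634/39⌋ = 1544 + 356 - 118 = 1782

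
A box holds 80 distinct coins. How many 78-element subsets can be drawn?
C(80,78) = 80!/(78!×2!) = 3160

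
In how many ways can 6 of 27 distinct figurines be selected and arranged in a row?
P(27,6) = 27!/(27-6)! = 213127200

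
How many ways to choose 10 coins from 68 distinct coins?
C(68,10) = 68!/(10!×58!) = 290752384208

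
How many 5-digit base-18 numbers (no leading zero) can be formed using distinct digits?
First digit: 17 choices (nonzero). Then descending: 17 × 17 × 16 × 15 × 14 = 971040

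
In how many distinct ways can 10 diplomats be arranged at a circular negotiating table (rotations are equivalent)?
Circular: fix one position, arrange the rest. (10-1)! = 362880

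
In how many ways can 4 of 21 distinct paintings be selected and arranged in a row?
P(21,4) = 21!/(21-4)! = 143640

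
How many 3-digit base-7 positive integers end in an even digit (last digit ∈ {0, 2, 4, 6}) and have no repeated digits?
Last∈{0,2,4,6}. Last=0: 30. Last nonzero: 3×5×P(5,1) = 75. Total = 105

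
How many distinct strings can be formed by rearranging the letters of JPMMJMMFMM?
10! / (1! × 6! × 1! × 2!) = 2520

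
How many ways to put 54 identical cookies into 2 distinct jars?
C(54+2-1, 2-1) = C(55, 1) = 55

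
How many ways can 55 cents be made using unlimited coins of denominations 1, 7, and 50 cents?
Coefficient of x^55 in 1/(1-x^1) · 1/(1-x^7) · 1/(1-x^50). Case on j = number of 50-cent coins (j = 0..1); remainder r = 55 - 50j is made from {1,7} in ⌊r/7⌋+1 ways. r = 55, 5 → 8 + 1 = 9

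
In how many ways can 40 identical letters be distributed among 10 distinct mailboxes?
C(40+10-1, 10-1) = C(49, 9) = 2054455634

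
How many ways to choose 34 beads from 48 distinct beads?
C(48,34) = 48!/(34!×14!) = 482320623240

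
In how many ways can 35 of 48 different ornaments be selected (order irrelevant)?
C(48,35) = 48!/(35!×13!) = 192928249296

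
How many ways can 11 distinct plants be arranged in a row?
11! = 39916800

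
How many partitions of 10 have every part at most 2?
Let r_j(i) = number of partitions of i into parts ≤ j, for i = 0..10. r_1(i) = 1 for all i; r_j(i) = r_{j-1}(i) + r_j(i-j). Rows j = 2..2: ≤2: 1 1 2 2 3 3 4 4 5 5 6. r_2(10) = 6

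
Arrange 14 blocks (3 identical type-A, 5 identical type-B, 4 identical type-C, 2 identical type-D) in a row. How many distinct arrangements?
14! / (3! × 5! × 4! × 2!) = 2522520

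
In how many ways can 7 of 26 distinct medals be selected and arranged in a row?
P(26,7) = 26!/(26-7)! = 3315312000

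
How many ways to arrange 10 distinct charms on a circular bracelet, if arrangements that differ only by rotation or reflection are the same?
(10-1)!/2 = 362880/2 = 181440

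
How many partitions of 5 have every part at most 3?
Let r_j(i) = number of partitions of i into parts ≤ j, for i = 0..5. r_1(i) = 1 for all i; r_j(i) = r_{j-1}(i) + r_j(i-j). Rows j = 2..3: ≤2: 1 1 2 2 3 3; ≤3: 1 1 2 3 4 5. r_3(5) = 5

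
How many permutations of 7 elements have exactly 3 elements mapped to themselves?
Choose the 3 fixed points C(7,3) = 35, derange the rest: !4 = Σ_{j=0}^{4} (-1)^j·4!/j! = 24 - 24 + 12 - 4 + 1 = 9. Product = 35 × 9 = 315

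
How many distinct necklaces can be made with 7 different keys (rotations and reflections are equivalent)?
(7-1)!/2 = 720/2 = 360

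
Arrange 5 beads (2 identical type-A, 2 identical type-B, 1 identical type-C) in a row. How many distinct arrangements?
5! / (2! × 2! × 1!) = 30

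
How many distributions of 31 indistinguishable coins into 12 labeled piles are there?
C(31+12-1, 12-1) = C(42, 11) = 4280561376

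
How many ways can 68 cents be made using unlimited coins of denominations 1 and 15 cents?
Coefficient of x^68 in 1/(1-x^1) · 1/(1-x^15). Use j coins of 15 for j = 0..⌊68/15⌋ = 4, the rest in 1s: 4 + 1 = 5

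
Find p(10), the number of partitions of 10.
Pentagonal recurrence p(n) = p(n-1) + p(n-2) - p(n-5) - p(n-7) + p(n-12) + p(n-15) - ... gives p(0..9) = 1, 1, 2, 3, 5, 7, 11, 15, 22, 30. p(10) = p(9) + p(8) - p(5) - p(3) = 30 + 22 - 7 - 3 = 42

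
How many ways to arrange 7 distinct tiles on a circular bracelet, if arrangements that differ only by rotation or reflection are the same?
(7-1)!/2 = 720/2 = 360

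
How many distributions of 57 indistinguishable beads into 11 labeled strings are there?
C(57+11-1, 11-1) = C(67, 10) = 247994680648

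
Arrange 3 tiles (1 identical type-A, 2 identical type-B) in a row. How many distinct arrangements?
3! / (1! × 2!) = 3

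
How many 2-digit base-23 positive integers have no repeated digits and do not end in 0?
Last digit: 22 nonzero choices. First digit: 21 (nonzero, ≠last). Middle 0: P(21,0) = 1. Total = 462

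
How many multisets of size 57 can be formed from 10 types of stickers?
C(57+10-1, 10-1) = C(66, 9) = 37014131440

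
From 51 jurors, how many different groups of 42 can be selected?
C(51,42) = 51!/(42!×9!) = 3042312350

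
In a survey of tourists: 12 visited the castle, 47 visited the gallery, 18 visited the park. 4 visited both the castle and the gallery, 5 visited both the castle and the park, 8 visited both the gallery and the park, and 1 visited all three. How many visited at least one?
|A∪B∪C| = 12+47+18-4-5-8+1 = 61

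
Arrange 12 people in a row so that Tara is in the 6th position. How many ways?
Fix one position: (12-1)! = 39916800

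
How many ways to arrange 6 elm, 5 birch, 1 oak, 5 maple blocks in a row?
17! / (6! × 5! × 1! × 5!) = 34306272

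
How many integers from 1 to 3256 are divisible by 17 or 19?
⌊3256/17⌋ + ⌊3256/19⌋ - ⌊3256/323⌋ = 191 + 171 - 10 = 352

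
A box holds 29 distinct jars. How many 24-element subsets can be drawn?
C(29,24) = 29!/(24!×5!) = 118755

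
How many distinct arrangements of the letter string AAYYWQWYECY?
11! / (1! × 1! × 4! × 2! × 2! × 1!) = 415800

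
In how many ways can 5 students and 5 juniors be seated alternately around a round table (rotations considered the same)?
Fix one of the students: (5-1)! ways for the remaining students, × 5! ways for the juniors = 24 × 120 = 2880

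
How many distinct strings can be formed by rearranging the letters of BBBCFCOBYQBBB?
13! / (7! × 2! × 1! × 1! × 1! × 1!) = 617760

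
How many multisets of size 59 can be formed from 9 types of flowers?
C(59+9-1, 9-1) = C(67, 8) = 6522361560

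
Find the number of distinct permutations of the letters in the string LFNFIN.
6! / (1! × 2! × 2! × 1!) = 180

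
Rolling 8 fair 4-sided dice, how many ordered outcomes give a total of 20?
Coefficient of x^20 in (x + x² + ... + x^4)^8. By inclusion-exclusion on dice exceeding 4: Σ_j (-1)^j C(8,j)·C(20-1-4j, 7) = C(8,0)·C(19,7) - C(8,1)·C(15,7) + C(8,2)·C(11,7) - C(8,3)·C(7,7) = 1·50388 - 8·6435 + 28·330 - 56·1 = 8092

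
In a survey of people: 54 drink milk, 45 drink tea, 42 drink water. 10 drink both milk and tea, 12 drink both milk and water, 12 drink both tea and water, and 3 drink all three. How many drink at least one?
|A∪B∪C| = 54+45+42-10-12-12+3 = 110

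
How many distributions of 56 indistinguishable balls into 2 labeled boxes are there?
C(56+2-1, 2-1) = C(57, 1) = 57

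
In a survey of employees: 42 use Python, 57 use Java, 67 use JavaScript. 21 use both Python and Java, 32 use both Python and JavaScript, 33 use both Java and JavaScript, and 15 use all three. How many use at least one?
|A∪B∪C| = 42+57+67-21-32-33+15 = 95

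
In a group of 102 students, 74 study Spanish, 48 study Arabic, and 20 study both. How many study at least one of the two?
|A∪B| = |A| + |B| - |A∩B| = 74 + 48 - 20 = 102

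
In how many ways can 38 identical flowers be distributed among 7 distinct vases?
C(38+7-1, 7-1) = C(44, 6) = 7059052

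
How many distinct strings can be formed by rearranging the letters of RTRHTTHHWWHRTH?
14! / (4! × 5! × 2! × 3!) = 2522520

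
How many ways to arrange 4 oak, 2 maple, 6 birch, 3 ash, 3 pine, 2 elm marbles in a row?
20! / (4! × 2! × 6! × 3! × 3! × 2!) = 977728752000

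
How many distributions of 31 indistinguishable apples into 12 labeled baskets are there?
C(31+12-1, 12-1) = C(42, 11) = 4280561376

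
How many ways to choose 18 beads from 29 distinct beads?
C(29,18) = 29!/(18!×11!) = 34597290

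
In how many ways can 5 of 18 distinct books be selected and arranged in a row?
P(18,5) = 18!/(18-5)! = 1028160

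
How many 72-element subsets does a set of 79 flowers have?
C(79,72) = 79!/(72!×7!) = 2898753715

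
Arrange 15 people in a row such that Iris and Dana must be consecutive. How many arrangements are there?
Treat the 2 as one block: (15-2+1)! × 2! = 87178291200 × 2 = 174356582400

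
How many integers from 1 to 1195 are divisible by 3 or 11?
⌊1195/3⌋ + ⌊1195/11⌋ - ⌊1195/33⌋ = 398 + 108 - 36 = 470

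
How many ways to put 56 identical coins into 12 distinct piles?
C(56+12-1, 12-1) = C(67, 11) = 1285063345176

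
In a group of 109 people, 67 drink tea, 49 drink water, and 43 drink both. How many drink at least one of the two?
|A∪B| = |A| + |B| - |A∩B| = 67 + 49 - 43 = 73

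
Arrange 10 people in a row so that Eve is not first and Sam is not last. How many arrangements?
By inclusion-exclusion: 10! - 2×(10-1)! + (10-2)! = 3628800 - 725760 + 40320 = 2943360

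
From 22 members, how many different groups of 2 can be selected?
C(22,2) = 22!/(2!×20!) = 231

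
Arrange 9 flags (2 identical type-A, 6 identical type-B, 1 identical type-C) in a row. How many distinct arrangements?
9! / (2! × 6! × 1!) = 252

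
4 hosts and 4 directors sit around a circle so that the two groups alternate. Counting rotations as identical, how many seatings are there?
Fix one of the hosts: (4-1)! ways for the remaining hosts, × 4! ways for the directors = 6 × 24 = 144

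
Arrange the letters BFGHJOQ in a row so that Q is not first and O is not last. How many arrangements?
By inclusion-exclusion: 7! - 2×(7-1)! + (7-2)! = 5040 - 1440 + 120 = 3720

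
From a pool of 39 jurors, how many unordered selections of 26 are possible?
C(39,26) = 39!/(26!×13!) = 8122425444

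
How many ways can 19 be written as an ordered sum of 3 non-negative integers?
C(19+3-1, 3-1) = C(21, 2) = 210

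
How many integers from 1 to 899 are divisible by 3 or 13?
⌊899/3⌋ + ⌊899/13⌋ - ⌊899/39⌋ = 299 + 69 - 23 = 345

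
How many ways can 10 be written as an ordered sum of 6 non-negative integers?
C(10+6-1, 6-1) = C(15, 5) = 3003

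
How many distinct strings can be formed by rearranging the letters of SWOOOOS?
7! / (4! × 1! × 2!) = 105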